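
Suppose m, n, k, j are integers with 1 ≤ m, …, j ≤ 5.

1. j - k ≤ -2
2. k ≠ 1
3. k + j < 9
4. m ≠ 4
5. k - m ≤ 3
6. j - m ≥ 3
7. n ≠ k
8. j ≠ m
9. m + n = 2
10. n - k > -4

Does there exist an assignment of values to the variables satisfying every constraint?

Unsatisfiable

Constraints 1, 5, and 6 give j − m ≥ 3, m − k ≥ -3, k − j ≥ 2.
Adding all 3 inequalities: the left sides telescope to 0, and the right sides sum to 3 + (-3) + 2 = 2. So 0 ≥ 2, which is false.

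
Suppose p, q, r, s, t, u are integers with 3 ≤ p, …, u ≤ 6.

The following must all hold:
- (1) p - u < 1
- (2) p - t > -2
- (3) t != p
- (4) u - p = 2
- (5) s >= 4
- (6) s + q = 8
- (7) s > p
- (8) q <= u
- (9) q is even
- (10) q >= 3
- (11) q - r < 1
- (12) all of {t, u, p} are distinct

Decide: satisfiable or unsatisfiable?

Satisfiable

The assignment p = 3, q = 4, r = 4, s = 4, t = 4, u = 5 works:
  constraint 1 holds since p - u = -2.
  constraint 2 holds since p - t = -1.
  constraint 4 holds since u - p = 2.
The rest check out directly.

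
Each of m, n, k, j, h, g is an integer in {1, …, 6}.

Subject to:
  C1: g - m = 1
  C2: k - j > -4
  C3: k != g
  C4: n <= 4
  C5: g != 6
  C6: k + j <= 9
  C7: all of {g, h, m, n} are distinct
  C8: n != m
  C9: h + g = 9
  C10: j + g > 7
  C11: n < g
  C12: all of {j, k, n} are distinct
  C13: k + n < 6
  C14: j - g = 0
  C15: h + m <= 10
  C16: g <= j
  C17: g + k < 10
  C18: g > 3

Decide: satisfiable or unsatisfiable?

Setting (m, n, k, j, h, g) = (3, 2, 3, 4, 5, 4) satisfies everything: constraint 1: g - m = 1; constraint 2: k - j = -1, and the others follow.

Satisfiable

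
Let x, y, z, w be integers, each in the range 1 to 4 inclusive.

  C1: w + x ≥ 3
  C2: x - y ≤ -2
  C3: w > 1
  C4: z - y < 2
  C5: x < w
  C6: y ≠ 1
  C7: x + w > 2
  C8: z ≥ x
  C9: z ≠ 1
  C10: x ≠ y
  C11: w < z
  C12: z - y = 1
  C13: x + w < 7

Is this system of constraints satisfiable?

One satisfying assignment is x = 1, y = 3, z = 4, w = 3.
For the less obvious constraints — constraint 1: w + x = 4; constraint 2: x - y = -2 — and the others hold by inspection.

Satisfiable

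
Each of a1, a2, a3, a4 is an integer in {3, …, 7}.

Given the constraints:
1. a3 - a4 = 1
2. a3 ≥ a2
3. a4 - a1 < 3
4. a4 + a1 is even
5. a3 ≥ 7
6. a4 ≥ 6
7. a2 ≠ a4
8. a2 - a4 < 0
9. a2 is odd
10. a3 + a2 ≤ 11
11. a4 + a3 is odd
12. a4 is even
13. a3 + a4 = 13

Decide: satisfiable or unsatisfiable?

Satisfiable

Try a1 = 6, a2 = 3, a3 = 7, a4 = 6.
Check constraint 1: a3 - a4 = 1; constraint 3: a4 - a1 = 0; constraint 8: a2 - a4 = -3. The remaining constraints are straightforward to verify.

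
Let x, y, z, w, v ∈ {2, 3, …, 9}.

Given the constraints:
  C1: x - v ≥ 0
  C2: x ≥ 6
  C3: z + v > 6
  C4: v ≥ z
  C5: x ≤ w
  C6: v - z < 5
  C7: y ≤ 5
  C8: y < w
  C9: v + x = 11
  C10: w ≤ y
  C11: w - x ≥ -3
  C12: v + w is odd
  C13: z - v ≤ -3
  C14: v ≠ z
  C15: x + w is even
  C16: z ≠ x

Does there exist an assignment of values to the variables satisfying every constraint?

Unsatisfiable

From constraints 2 and 5: w ≥ x and x ≥ 6, so w ≥ 6. From constraints 7 and 10: w ≤ y and y ≤ 5, so w ≤ 5. But 5 < 6, so no value of w works.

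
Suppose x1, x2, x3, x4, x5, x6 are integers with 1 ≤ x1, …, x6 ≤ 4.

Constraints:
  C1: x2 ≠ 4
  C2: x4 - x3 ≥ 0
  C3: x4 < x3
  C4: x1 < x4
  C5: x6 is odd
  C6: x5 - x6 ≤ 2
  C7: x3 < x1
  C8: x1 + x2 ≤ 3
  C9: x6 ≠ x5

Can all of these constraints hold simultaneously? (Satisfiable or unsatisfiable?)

Unsatisfiable

Constraints 3, 4, and 7 give x1 < x4, x4 < x3, x3 < x1. Chaining: x1 < x4 < x3 < x1, which forces x1 < x1 — impossible.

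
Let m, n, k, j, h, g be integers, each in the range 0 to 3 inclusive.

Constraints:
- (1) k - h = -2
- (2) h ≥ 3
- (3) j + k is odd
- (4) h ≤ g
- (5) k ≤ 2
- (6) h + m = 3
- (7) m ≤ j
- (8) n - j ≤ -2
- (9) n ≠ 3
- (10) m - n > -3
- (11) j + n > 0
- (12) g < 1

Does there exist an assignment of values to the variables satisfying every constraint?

Unsatisfiable

From constraints 2 and 4: g ≥ h and h ≥ 3, so g ≥ 3. From constraint 12: g ≤ 0. But 0 < 3, so no value of g works.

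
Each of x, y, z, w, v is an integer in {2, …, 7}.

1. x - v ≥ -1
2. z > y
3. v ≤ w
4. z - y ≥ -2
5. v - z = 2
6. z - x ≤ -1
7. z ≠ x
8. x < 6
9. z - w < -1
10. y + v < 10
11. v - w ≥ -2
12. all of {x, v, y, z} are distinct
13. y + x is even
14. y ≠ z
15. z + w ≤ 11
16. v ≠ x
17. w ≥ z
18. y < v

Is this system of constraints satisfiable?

Satisfiable

Setting (x, y, z, w, v) = (4, 2, 3, 7, 5) satisfies everything: constraint 1: x - v = -1; constraint 4: z - y = 1, and the others follow.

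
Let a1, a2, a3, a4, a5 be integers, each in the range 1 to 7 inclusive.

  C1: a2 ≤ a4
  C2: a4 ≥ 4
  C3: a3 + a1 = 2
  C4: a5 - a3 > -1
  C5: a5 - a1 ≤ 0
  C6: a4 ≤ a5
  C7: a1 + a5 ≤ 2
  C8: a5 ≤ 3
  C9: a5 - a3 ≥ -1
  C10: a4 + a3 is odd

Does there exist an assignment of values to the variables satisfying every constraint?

From constraints 2 and 6: a5 ≥ a4 and a4 ≥ 4, so a5 ≥ 4. From constraint 8: a5 ≤ 3. But 3 < 4, so no value of a5 works.

Unsatisfiable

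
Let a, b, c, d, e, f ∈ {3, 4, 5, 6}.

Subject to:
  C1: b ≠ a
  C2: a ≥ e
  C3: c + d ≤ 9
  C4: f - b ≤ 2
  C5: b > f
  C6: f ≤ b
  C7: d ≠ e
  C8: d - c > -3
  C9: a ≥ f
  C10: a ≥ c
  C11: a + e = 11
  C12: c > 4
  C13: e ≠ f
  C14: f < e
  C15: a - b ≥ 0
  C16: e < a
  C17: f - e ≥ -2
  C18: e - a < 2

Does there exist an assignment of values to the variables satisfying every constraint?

Try a = 6, b = 5, c = 5, d = 4, e = 5, f = 4.
Check constraint 3: c + d = 9; constraint 4: f - b = -1; constraint 8: d - c = -1. The remaining constraints are straightforward to verify.

Satisfiable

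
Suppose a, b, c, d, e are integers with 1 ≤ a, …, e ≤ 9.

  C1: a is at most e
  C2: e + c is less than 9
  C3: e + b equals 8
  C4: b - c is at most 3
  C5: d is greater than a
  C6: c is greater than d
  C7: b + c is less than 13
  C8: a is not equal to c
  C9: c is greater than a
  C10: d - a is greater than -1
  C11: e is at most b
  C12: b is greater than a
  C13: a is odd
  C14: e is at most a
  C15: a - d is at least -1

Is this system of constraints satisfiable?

Satisfiable

The assignment a = 3, b = 5, c = 5, d = 4, e = 3 works:
  constraint 2 holds since e + c = 8.
  constraint 3 holds since e + b = 8.
  constraint 4 holds since b - c = 0.
The rest check out directly.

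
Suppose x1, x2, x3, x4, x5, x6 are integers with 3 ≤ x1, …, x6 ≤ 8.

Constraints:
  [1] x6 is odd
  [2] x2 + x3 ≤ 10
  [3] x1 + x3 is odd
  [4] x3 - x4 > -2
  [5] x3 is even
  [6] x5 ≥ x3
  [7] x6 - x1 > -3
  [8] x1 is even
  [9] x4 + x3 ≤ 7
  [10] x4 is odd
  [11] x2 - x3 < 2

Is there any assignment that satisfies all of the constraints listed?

Unsatisfiable

Constraint 8 makes x1 even and constraint 5 makes x3 even, so x1 + x3 must be even. Constraint 3 says x1 + x3 is odd — contradiction.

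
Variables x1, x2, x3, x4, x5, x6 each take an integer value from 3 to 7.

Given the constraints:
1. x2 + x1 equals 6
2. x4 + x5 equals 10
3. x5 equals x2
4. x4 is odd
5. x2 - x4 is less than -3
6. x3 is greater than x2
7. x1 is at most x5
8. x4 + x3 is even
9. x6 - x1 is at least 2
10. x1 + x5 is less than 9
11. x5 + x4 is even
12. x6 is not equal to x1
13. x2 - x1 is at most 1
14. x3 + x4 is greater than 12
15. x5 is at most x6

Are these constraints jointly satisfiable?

Satisfiable

Take x1 = 3, x2 = 3, x3 = 7, x4 = 7, x5 = 3, x6 = 5. Then constraint 1: x2 + x1 = 6; constraint 2: x4 + x5 = 10, and every other listed constraint is also met.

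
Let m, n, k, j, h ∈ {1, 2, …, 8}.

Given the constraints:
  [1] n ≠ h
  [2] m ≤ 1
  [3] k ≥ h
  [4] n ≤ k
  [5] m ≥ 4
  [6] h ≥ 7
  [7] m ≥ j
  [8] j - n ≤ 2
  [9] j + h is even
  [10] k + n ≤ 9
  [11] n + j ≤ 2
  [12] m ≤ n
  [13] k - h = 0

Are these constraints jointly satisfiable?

From constraints 3 and 6: k ≥ h ≥ 7. From constraints 5 and 12: n ≥ m ≥ 4. Hence k + n ≥ 11. But constraint 10 requires k + n ≤ 9, and 9 < 11. Contradiction.

Unsatisfiable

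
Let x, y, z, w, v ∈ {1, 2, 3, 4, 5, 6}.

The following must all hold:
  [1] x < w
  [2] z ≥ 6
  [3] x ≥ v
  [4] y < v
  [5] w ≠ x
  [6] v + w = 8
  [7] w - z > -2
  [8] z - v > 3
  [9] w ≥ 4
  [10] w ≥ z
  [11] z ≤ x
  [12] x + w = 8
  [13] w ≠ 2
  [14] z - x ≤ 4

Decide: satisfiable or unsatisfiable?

From constraints 2 and 11: x ≥ z ≥ 6. From constraint 9: w ≥ 4. Hence x + w ≥ 10. But constraint 12 requires x + w = 8, and 8 < 10. Contradiction.

Unsatisfiable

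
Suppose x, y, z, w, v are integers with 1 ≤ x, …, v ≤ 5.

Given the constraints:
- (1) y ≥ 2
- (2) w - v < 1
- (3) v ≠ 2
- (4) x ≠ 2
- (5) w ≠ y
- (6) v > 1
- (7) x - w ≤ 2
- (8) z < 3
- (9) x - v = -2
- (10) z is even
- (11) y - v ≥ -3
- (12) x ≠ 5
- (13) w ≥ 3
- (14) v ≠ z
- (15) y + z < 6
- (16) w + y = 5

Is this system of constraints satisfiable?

Satisfiable

Setting (x, y, z, w, v) = (3, 2, 2, 3, 5) satisfies everything: constraint 2: w - v = -2; constraint 7: x - w = 0; constraint 9: x - v = -2, and the others follow.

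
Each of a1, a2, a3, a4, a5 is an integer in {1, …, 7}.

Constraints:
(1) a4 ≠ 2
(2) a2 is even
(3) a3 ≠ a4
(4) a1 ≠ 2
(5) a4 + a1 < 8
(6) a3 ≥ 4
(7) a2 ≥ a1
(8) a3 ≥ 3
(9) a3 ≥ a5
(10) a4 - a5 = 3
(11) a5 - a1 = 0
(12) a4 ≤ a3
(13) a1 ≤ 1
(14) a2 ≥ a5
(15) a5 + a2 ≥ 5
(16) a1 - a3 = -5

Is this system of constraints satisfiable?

Satisfiable

Setting (a1, a2, a3, a4, a5) = (1, 6, 6, 4, 1) satisfies everything: constraint 5: a4 + a1 = 5; constraint 10: a4 - a5 = 3; constraint 11: a5 - a1 = 0, and the others follow.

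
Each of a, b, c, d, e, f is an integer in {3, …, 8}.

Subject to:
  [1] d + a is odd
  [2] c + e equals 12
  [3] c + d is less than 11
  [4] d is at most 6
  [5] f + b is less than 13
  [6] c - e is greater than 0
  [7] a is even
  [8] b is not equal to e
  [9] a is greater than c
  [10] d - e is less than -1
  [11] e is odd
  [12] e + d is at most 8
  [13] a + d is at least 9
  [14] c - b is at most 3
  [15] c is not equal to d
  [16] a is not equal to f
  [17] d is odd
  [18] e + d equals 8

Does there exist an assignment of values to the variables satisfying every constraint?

Satisfiable

Setting (a, b, c, d, e, f) = (8, 7, 7, 3, 5, 5) satisfies everything: constraint 2: c + e = 12; constraint 3: c + d = 10, and the others follow.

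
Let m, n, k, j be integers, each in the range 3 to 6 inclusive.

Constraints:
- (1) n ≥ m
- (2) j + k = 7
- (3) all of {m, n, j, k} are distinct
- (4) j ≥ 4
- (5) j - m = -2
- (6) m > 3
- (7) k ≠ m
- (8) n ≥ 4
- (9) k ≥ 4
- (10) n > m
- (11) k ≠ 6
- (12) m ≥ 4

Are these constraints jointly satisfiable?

Unsatisfiable

Constraints 4, 8, 9, and 12 confine each of m, n, j, k to the 3 values {4, …, 6} (the domain already gives each ≤ 6).
Constraint 3 requires all 4 of them to be distinct, but only 3 values are available — impossible by the pigeonhole principle.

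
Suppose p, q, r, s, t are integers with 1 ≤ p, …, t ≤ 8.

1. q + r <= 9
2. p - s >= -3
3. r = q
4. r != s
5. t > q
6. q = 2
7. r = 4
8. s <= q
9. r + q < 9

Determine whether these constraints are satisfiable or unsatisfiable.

Constraint 7 fixes r = 4 and constraint 6 fixes q = 2, but constraint 3 requires r = q. Since 4 ≠ 2, contradiction.

Unsatisfiable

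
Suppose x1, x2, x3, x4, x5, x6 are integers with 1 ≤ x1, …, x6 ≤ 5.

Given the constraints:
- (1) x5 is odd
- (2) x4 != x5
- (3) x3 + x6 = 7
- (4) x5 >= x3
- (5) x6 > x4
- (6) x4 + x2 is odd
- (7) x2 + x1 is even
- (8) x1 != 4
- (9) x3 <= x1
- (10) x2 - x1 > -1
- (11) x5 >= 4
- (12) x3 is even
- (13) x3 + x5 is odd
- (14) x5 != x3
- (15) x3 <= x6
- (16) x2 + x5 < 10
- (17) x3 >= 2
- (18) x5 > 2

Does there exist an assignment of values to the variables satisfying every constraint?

Satisfiable

Setting (x1, x2, x3, x4, x5, x6) = (2, 2, 2, 1, 5, 5) satisfies everything: constraint 3: x3 + x6 = 7; constraint 10: x2 - x1 = 0, and the others follow.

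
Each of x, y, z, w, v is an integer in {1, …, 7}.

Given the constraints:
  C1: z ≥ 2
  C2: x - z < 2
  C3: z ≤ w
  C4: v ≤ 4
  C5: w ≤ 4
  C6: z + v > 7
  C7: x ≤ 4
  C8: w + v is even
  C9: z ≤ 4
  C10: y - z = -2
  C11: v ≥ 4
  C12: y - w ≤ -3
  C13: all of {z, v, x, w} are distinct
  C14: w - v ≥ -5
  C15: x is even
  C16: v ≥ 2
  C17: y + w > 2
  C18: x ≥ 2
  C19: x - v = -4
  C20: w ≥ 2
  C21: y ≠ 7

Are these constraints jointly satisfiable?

Constraints 1, 4, 5, 7, 9, 16, 18, and 20 confine each of z, v, x, w to the 3 values {2, …, 4}.
Constraint 13 requires all 4 of them to be distinct, but only 3 values are available — impossible by the pigeonhole principle.

Unsatisfiable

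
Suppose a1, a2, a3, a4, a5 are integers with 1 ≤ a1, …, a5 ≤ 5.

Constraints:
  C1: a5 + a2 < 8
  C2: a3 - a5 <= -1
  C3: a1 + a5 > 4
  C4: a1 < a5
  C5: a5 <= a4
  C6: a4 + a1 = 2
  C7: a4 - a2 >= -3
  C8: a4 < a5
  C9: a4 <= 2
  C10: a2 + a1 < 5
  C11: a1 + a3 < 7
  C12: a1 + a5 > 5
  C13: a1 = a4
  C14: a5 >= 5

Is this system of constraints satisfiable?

From constraints 5 and 14: a4 ≥ a5 and a5 ≥ 5, so a4 ≥ 5. From constraint 9: a4 ≤ 2. But 2 < 5, so no value of a4 works.

Unsatisfiable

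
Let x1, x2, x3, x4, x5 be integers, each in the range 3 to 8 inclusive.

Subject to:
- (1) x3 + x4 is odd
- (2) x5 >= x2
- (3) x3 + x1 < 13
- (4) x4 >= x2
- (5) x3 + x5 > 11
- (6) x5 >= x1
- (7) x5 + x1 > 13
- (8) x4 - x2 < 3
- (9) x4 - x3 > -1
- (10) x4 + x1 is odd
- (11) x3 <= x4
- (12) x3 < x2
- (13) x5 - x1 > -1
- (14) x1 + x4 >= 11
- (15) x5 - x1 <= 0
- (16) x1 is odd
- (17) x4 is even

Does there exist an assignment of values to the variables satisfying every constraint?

The assignment x1 = 7, x2 = 6, x3 = 5, x4 = 6, x5 = 7 works:
  constraint 3 holds since x3 + x1 = 12.
  constraint 5 holds since x3 + x5 = 12.
  constraint 7 holds since x5 + x1 = 14.
The rest check out directly.

Satisfiable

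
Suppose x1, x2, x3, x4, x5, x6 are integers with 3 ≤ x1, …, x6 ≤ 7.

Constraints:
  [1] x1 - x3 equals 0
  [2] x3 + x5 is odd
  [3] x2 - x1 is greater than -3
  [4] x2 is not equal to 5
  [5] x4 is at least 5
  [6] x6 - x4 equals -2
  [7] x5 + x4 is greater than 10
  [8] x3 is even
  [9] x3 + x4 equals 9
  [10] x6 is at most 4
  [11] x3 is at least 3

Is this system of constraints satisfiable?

Satisfiable

Try x1 = 4, x2 = 4, x3 = 4, x4 = 5, x5 = 7, x6 = 3.
Check constraint 1: x1 - x3 = 0; constraint 3: x2 - x1 = 0. The remaining constraints are straightforward to verify.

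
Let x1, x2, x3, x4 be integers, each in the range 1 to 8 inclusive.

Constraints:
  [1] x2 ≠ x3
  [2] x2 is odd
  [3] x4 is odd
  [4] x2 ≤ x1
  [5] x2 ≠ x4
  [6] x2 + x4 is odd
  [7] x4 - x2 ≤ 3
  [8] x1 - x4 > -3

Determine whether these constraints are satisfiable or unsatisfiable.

Constraint 2 makes x2 odd and constraint 3 makes x4 odd, so x2 + x4 must be even. Constraint 6 says x2 + x4 is odd — contradiction.

Unsatisfiable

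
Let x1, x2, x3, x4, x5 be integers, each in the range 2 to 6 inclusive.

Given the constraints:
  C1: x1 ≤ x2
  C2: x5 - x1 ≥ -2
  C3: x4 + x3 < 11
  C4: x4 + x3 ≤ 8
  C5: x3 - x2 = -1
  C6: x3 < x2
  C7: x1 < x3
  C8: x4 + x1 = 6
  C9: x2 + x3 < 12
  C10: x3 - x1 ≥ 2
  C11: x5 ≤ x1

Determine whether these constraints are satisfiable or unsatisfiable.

Take x1 = 3, x2 = 6, x3 = 5, x4 = 3, x5 = 3. Then constraint 2: x5 - x1 = 0; constraint 3: x4 + x3 = 8, and every other listed constraint is also met.

Satisfiable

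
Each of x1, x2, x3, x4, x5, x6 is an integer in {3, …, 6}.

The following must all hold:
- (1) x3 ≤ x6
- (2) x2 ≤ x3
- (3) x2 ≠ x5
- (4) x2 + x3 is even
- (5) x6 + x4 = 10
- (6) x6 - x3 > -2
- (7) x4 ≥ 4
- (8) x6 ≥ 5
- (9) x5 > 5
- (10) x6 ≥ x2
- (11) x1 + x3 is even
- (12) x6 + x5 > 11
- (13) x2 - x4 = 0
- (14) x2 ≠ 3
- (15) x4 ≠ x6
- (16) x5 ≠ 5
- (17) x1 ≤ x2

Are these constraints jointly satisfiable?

Satisfiable

Take x1 = 4, x2 = 4, x3 = 6, x4 = 4, x5 = 6, x6 = 6. Then constraint 5: x6 + x4 = 10; constraint 6: x6 - x3 = 0, and every other listed constraint is also met.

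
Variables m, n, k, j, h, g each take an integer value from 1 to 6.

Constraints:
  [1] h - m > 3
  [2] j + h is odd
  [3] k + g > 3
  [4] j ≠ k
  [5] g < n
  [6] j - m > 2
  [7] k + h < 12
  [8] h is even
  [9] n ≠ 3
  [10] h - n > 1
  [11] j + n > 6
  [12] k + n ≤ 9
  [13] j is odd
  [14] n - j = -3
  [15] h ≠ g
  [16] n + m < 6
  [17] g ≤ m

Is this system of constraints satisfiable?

Satisfiable

One satisfying assignment is m = 1, n = 2, k = 4, j = 5, h = 6, g = 1.
For the less obvious constraints — constraint 1: h - m = 5; constraint 3: k + g = 5 — and the others hold by inspection.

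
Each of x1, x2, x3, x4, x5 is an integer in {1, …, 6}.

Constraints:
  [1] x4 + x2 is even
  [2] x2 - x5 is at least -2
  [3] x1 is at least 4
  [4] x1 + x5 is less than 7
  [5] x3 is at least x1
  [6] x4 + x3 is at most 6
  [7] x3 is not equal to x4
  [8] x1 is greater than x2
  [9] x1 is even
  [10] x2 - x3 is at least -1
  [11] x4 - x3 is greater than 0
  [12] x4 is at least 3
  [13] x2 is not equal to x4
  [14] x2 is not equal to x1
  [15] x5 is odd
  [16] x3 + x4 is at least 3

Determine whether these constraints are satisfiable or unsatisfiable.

Unsatisfiable

From constraint 12: x4 ≥ 3. From constraints 3 and 5: x3 ≥ x1 ≥ 4. Hence x4 + x3 ≥ 7. But constraint 6 requires x4 + x3 ≤ 6, and 6 < 7. Contradiction.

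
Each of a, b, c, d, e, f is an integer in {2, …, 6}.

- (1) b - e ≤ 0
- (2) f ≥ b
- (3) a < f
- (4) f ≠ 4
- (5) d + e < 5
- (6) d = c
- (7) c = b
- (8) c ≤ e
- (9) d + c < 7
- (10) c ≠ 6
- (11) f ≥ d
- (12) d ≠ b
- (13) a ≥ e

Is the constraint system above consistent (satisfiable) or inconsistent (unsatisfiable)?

From constraints 6 and 7, d = c = b, so d = b. But constraint 12 says d ≠ b. Contradiction.

Unsatisfiable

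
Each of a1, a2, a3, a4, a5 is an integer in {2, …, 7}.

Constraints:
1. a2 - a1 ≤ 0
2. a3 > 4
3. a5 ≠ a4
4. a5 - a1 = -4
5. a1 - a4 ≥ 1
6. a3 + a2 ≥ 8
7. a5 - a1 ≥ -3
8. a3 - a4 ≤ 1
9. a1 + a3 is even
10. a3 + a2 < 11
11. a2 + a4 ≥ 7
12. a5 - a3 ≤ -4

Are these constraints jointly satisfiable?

Constraints 5, 7, 8, and 12 give a3 − a5 ≥ 4, a5 − a1 ≥ -3, a1 − a4 ≥ 1, a4 − a3 ≥ -1.
Adding all 4 inequalities: the left sides telescope to 0, and the right sides sum to 4 + (-3) + 1 + (-1) = 1. So 0 ≥ 1, which is false.

Unsatisfiable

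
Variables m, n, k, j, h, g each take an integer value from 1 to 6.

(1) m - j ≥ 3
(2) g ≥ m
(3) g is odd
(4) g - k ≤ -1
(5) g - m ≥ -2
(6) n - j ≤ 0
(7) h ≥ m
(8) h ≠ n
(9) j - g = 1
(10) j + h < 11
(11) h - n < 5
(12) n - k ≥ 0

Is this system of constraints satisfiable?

Unsatisfiable

Constraints 1, 4, 5, 6, and 12 give j − n ≥ 0, n − k ≥ 0, k − g ≥ 1, g − m ≥ -2, m − j ≥ 3.
Adding all 5 inequalities: the left sides telescope to 0, and the right sides sum to 0 + 0 + 1 + (-2) + 3 = 2. So 0 ≥ 2, which is false.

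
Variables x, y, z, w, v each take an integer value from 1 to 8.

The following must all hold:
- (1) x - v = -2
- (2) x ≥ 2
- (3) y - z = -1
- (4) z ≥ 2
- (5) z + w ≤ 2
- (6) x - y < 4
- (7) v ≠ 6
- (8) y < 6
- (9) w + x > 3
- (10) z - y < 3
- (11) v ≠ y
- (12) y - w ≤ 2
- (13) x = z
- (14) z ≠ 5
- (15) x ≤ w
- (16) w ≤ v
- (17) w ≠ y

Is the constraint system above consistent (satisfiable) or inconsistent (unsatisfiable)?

From constraint 4: z ≥ 2. From constraints 2 and 15: w ≥ x ≥ 2. Hence z + w ≥ 4. But constraint 5 requires z + w ≤ 2, and 2 < 4. Contradiction.

Unsatisfiable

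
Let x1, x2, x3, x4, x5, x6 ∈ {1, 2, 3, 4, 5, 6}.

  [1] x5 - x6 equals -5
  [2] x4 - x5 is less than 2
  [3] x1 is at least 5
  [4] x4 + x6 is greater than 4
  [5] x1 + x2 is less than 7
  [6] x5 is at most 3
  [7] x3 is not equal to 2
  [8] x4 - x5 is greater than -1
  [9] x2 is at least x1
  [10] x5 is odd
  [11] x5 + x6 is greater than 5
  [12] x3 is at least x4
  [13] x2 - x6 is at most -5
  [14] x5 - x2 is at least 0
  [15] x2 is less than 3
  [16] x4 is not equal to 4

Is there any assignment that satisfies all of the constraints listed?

Unsatisfiable

From constraints 3 and 9: x2 ≥ x1 and x1 ≥ 5, so x2 ≥ 5. From constraint 15: x2 ≤ 2. But 2 < 5, so no value of x2 works.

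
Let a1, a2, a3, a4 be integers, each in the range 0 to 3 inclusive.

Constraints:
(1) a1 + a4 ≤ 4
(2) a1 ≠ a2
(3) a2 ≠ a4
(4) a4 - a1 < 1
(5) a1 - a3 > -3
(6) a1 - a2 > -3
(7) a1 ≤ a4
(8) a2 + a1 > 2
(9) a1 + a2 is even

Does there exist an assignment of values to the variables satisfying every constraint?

Take a1 = 1, a2 = 3, a3 = 1, a4 = 1. Then constraint 1: a1 + a4 = 2; constraint 4: a4 - a1 = 0, and every other listed constraint is also met.

Satisfiable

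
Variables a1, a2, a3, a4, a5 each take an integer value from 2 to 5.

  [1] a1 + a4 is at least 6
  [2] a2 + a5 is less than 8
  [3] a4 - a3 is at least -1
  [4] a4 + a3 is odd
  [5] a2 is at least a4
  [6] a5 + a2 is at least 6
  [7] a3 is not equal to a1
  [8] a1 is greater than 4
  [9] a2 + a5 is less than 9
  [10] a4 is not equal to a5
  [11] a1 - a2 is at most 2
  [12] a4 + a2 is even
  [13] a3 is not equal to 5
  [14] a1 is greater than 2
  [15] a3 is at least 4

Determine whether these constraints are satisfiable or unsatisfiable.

Setting (a1, a2, a3, a4, a5) = (5, 5, 4, 3, 2) satisfies everything: constraint 1: a1 + a4 = 8; constraint 2: a2 + a5 = 7; constraint 3: a4 - a3 = -1, and the others follow.

Satisfiable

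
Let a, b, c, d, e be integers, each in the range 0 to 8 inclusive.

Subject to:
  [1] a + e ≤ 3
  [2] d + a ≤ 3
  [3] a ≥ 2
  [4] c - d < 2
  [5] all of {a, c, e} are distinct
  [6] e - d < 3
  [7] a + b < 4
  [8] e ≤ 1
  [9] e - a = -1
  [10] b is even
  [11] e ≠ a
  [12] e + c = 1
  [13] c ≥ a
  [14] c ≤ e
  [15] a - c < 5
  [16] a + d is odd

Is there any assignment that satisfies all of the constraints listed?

Unsatisfiable

From constraints 3 and 13: c ≥ a and a ≥ 2, so c ≥ 2. From constraints 8 and 14: c ≤ e and e ≤ 1, so c ≤ 1. But 1 < 2, so no value of c works.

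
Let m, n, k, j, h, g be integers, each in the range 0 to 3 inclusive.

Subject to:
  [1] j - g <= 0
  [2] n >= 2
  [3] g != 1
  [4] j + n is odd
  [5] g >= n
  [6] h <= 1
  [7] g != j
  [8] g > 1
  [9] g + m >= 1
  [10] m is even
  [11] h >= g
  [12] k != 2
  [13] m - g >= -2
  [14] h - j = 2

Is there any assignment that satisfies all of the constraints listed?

From constraints 2 and 5: g ≥ n and n ≥ 2, so g ≥ 2. From constraints 6 and 11: g ≤ h and h ≤ 1, so g ≤ 1. But 1 < 2, so no value of g works.

Unsatisfiable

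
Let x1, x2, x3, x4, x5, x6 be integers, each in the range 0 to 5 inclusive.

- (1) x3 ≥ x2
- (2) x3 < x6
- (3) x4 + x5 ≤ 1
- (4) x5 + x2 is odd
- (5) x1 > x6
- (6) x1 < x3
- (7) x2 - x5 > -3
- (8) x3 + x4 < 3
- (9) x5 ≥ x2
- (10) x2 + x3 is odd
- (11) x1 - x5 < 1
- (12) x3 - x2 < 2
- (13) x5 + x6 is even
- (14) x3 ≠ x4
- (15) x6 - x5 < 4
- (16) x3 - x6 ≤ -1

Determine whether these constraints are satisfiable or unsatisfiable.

Constraints 5, 6, and 16 give x1 < x3, x3 < x6, x6 < x1. Chaining: x1 < x3 < x6 < x1, which forces x1 < x1 — impossible.

Unsatisfiable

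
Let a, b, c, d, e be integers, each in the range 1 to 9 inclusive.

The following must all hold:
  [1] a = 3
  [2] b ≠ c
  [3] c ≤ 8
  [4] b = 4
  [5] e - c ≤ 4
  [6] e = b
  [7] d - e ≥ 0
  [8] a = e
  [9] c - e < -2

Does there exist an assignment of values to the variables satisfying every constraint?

Constraint 1 fixes a = 3 and constraint 4 fixes b = 4. Constraints 6 and 8 give a = e = b, so a = b. But 3 ≠ 4 — contradiction.

Unsatisfiable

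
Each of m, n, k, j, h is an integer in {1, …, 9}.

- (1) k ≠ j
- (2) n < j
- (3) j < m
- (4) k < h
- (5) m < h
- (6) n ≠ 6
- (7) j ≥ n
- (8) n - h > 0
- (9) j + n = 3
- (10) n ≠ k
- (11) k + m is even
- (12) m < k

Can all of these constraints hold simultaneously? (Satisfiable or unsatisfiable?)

Unsatisfiable

Constraints 2, 3, 4, 8, and 12 give n < j, j < m, m < k, k < h, h < n. Chaining: n < j < m < k < h < n, which forces n < n — impossible.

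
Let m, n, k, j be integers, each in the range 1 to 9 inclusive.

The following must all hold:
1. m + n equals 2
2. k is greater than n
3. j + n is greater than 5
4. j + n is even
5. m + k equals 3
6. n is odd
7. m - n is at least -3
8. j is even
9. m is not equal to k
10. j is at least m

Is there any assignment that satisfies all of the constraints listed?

Unsatisfiable

Constraint 8 makes j even and constraint 6 makes n odd, so j + n must be odd. Constraint 4 says j + n is even — contradiction.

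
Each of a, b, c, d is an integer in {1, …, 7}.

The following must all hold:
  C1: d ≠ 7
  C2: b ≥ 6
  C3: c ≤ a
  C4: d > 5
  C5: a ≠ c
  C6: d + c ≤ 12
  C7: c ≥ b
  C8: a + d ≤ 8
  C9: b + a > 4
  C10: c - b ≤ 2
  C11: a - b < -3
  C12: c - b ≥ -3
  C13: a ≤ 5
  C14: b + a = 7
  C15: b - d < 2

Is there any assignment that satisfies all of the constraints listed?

From constraints 2 and 7: c ≥ b and b ≥ 6, so c ≥ 6. From constraints 3 and 13: c ≤ a and a ≤ 5, so c ≤ 5. But 5 < 6, so no value of c works.

Unsatisfiable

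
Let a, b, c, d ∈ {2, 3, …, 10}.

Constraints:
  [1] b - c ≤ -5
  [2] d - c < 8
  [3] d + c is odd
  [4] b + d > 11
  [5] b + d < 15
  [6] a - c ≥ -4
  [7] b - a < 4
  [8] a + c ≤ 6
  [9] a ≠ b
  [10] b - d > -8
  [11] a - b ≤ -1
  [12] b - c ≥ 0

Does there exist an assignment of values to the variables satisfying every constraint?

Constraints 1, 6, and 11 give c − b ≥ 5, b − a ≥ 1, a − c ≥ -4.
Adding all 3 inequalities: the left sides telescope to 0, and the right sides sum to 5 + 1 + (-4) = 2. So 0 ≥ 2, which is false.

Unsatisfiable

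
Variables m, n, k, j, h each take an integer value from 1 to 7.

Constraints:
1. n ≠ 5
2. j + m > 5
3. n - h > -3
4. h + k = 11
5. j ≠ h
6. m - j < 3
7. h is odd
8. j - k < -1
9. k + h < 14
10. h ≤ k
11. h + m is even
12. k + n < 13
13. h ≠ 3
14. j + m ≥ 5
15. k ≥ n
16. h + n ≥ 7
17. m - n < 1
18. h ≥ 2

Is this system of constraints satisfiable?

Take m = 3, n = 4, k = 6, j = 3, h = 5. Then constraint 2: j + m = 6; constraint 3: n - h = -1; constraint 4: h + k = 11, and every other listed constraint is also met.

Satisfiable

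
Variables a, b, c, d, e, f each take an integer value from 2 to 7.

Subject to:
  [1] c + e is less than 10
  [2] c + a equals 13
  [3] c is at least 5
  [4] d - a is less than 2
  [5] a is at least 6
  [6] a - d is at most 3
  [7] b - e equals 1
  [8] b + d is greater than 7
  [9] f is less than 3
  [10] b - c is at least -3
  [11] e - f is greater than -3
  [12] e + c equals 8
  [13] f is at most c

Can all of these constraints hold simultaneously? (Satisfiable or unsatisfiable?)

One satisfying assignment is a = 7, b = 3, c = 6, d = 7, e = 2, f = 2.
For the less obvious constraints — constraint 1: c + e = 8; constraint 2: c + a = 13; constraint 4: d - a = 0 — and the others hold by inspection.

Satisfiable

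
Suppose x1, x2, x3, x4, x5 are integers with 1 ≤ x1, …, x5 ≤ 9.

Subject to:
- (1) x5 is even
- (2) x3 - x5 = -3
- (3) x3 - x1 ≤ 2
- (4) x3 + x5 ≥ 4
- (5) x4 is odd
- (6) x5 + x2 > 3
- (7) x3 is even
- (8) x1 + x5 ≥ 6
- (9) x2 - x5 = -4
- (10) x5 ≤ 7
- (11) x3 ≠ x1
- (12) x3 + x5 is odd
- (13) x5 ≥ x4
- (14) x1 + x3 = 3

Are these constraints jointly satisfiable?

Constraint 7 makes x3 even and constraint 1 makes x5 even, so x3 + x5 must be even. Constraint 12 says x3 + x5 is odd — contradiction.

Unsatisfiable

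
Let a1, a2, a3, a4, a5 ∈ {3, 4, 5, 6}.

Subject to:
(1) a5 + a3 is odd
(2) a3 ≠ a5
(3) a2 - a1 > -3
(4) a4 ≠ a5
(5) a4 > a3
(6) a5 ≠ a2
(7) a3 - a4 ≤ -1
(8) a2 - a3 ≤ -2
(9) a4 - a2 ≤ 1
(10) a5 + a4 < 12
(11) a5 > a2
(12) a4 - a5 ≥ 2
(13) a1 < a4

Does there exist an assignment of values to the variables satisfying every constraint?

Unsatisfiable

Constraints 7, 8, and 9 give a2 − a4 ≥ -1, a4 − a3 ≥ 1, a3 − a2 ≥ 2.
Adding all 3 inequalities: the left sides telescope to 0, and the right sides sum to (-1) + 1 + 2 = 2. So 0 ≥ 2, which is false.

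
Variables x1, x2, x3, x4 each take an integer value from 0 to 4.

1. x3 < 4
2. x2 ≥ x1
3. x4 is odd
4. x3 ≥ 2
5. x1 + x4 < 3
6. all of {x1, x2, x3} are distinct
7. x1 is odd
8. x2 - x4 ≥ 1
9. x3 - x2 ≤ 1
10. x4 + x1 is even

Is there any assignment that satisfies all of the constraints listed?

Satisfiable

Setting (x1, x2, x3, x4) = (1, 2, 3, 1) satisfies everything: constraint 5: x1 + x4 = 2; constraint 8: x2 - x4 = 1; constraint 9: x3 - x2 = 1, and the others follow.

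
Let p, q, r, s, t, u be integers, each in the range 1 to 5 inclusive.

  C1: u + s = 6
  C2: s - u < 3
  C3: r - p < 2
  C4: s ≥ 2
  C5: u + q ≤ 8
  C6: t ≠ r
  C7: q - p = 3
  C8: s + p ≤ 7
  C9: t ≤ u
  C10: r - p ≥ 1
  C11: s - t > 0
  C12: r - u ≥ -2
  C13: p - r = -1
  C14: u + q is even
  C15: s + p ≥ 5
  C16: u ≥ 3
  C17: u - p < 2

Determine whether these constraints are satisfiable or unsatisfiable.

Take p = 2, q = 5, r = 3, s = 3, t = 2, u = 3. Then constraint 1: u + s = 6; constraint 2: s - u = 0; constraint 3: r - p = 1, and every other listed constraint is also met.

Satisfiable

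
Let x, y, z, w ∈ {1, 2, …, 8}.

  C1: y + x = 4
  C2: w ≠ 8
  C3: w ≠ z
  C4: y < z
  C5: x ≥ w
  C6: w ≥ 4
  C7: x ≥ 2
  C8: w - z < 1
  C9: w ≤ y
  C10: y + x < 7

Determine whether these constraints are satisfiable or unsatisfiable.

From constraints 6 and 9: y ≥ w ≥ 4. From constraint 7: x ≥ 2. Hence y + x ≥ 6. But constraint 1 requires y + x = 4, and 4 < 6. Contradiction.

Unsatisfiable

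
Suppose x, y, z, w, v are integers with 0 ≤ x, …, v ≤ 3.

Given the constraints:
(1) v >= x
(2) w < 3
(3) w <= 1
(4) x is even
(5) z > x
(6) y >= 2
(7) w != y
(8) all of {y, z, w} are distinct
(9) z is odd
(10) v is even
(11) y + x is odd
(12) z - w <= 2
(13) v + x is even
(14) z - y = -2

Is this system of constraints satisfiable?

Take x = 0, y = 3, z = 1, w = 0, v = 0. Then constraint 12: z - w = 1; constraint 14: z - y = -2, and every other listed constraint is also met.

Satisfiable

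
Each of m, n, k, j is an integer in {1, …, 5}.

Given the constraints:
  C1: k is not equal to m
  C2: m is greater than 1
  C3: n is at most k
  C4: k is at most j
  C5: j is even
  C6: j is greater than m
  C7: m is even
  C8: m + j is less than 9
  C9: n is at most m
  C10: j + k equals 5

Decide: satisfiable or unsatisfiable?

One satisfying assignment is m = 2, n = 1, k = 1, j = 4.
For the less obvious constraints — constraint 5: j = 4 is even; constraint 8: m + j = 6; constraint 10: j + k = 5 — and the others hold by inspection.

Satisfiable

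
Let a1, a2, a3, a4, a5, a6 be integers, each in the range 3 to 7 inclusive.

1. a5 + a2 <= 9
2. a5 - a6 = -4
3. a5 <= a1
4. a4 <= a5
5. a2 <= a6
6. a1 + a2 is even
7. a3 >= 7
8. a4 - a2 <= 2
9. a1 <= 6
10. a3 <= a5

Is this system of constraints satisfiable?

Unsatisfiable

From constraints 7 and 10: a5 ≥ a3 and a3 ≥ 7, so a5 ≥ 7. From constraints 3 and 9: a5 ≤ a1 and a1 ≤ 6, so a5 ≤ 6. But 6 < 7, so no value of a5 works.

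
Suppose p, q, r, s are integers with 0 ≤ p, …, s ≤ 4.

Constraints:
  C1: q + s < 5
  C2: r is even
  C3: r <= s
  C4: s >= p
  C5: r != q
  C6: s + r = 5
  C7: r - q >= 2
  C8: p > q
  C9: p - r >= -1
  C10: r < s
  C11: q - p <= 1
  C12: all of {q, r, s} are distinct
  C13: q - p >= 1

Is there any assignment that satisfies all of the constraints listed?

Constraints 7, 9, and 13 give q − p ≥ 1, p − r ≥ -1, r − q ≥ 2.
Adding all 3 inequalities: the left sides telescope to 0, and the right sides sum to 1 + (-1) + 2 = 2. So 0 ≥ 2, which is false.

Unsatisfiable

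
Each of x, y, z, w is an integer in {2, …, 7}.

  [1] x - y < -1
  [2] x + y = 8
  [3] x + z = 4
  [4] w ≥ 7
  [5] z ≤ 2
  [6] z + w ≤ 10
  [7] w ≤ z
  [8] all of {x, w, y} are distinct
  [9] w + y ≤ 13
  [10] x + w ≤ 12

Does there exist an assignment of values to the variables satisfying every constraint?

From constraints 4 and 7: z ≥ w and w ≥ 7, so z ≥ 7. From constraint 5: z ≤ 2. But 2 < 7, so no value of z works.

Unsatisfiable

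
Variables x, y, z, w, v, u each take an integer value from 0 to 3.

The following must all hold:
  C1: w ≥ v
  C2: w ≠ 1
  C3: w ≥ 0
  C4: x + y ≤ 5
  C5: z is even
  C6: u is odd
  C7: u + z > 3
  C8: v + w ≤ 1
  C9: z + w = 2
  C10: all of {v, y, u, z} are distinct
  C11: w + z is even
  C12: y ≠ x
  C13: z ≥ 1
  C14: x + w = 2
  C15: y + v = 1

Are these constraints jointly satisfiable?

One satisfying assignment is x = 2, y = 1, z = 2, w = 0, v = 0, u = 3.
For the less obvious constraints — constraint 4: x + y = 3; constraint 7: u + z = 5; constraint 8: v + w = 0 — and the others hold by inspection.

Satisfiable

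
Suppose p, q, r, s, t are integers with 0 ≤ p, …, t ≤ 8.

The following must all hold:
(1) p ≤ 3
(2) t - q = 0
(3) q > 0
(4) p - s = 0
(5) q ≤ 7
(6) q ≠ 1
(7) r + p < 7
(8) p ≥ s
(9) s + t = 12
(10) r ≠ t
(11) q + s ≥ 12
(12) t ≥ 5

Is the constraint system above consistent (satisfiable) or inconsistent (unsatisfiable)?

Unsatisfiable

From constraint 5: q ≤ 7. From constraints 1 and 8: s ≤ p ≤ 3. Hence q + s ≤ 10. But constraint 11 requires q + s ≥ 12, and 12 > 10. Contradiction.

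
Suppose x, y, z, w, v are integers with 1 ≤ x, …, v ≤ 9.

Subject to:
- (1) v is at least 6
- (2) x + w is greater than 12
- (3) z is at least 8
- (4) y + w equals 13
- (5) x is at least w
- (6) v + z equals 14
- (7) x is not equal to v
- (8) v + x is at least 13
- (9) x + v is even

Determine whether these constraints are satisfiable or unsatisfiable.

Satisfiable

Try x = 8, y = 7, z = 8, w = 6, v = 6.
Check constraint 2: x + w = 14; constraint 4: y + w = 13; constraint 6: v + z = 14. The remaining constraints are straightforward to verify.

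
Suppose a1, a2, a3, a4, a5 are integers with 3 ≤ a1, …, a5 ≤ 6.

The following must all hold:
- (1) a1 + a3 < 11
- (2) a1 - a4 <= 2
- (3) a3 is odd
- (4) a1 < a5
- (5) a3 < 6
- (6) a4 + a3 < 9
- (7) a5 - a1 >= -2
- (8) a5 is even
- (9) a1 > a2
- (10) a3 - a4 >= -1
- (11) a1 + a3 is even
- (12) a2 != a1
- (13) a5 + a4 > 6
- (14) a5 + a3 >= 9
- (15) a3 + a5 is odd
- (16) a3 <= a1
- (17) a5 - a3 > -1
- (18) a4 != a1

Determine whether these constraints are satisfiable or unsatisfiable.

One satisfying assignment is a1 = 5, a2 = 3, a3 = 5, a4 = 3, a5 = 6.
For the less obvious constraints — constraint 1: a1 + a3 = 10; constraint 2: a1 - a4 = 2 — and the others hold by inspection.

Satisfiable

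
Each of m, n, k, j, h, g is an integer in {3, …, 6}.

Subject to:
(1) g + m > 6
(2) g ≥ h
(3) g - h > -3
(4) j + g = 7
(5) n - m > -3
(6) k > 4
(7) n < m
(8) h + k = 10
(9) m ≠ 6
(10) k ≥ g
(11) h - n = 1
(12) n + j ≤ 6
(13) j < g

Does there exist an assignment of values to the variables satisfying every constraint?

Satisfiable

Setting (m, n, k, j, h, g) = (4, 3, 6, 3, 4, 4) satisfies everything: constraint 1: g + m = 8; constraint 3: g - h = 0, and the others follow.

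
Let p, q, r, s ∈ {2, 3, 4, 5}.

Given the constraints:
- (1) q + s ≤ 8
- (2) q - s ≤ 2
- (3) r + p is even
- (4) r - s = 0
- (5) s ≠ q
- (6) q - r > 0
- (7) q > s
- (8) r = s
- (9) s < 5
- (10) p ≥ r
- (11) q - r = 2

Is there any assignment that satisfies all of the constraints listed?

Take p = 2, q = 4, r = 2, s = 2. Then constraint 1: q + s = 6; constraint 2: q - s = 2, and every other listed constraint is also met.

Satisfiable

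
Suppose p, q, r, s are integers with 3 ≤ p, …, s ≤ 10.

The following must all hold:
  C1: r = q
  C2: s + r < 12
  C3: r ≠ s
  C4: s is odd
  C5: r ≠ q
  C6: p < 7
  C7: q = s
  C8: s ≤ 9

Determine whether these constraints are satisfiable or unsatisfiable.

From constraints 1 and 7, r = q = s, so r = s. But constraint 3 says r ≠ s. Contradiction.

Unsatisfiable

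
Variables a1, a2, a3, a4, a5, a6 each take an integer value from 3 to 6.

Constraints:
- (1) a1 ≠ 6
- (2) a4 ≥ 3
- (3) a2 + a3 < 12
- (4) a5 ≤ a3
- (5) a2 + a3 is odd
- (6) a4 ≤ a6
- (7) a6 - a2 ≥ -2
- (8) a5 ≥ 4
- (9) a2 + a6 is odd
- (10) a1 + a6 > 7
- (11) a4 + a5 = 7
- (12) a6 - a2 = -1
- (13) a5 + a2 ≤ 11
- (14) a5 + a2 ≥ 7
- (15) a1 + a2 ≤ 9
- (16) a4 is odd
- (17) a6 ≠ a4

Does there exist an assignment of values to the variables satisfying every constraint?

Try a1 = 4, a2 = 5, a3 = 6, a4 = 3, a5 = 4, a6 = 4.
Check constraint 3: a2 + a3 = 11; constraint 7: a6 - a2 = -1. The remaining constraints are straightforward to verify.

Satisfiable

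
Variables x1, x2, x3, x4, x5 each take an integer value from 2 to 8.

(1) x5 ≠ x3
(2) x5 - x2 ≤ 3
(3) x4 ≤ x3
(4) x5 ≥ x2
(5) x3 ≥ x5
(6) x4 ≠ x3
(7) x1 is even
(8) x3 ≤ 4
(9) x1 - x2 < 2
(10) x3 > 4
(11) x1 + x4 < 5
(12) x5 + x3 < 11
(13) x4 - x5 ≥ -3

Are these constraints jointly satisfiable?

From constraint 10: x3 ≥ 5. From constraint 8: x3 ≤ 4. But 4 < 5, so no value of x3 works.

Unsatisfiable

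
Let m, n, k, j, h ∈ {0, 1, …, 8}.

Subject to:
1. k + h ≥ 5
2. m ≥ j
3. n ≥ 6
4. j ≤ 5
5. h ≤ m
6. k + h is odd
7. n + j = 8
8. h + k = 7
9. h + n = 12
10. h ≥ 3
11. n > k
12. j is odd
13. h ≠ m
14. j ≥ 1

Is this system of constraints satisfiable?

Satisfiable

The assignment m = 6, n = 7, k = 2, j = 1, h = 5 works:
  constraint 1 holds since k + h = 7.
  constraint 7 holds since n + j = 8.
The rest check out directly.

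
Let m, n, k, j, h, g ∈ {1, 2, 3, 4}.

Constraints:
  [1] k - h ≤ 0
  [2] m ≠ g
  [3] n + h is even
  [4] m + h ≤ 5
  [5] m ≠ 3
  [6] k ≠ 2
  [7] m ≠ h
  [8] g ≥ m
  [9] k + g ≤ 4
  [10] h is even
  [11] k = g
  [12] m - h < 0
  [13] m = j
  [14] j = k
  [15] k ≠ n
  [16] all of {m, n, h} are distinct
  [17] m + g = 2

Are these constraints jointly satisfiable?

Unsatisfiable

From constraints 11, 13, and 14, m = j = k = g, so m = g. But constraint 2 says m ≠ g. Contradiction.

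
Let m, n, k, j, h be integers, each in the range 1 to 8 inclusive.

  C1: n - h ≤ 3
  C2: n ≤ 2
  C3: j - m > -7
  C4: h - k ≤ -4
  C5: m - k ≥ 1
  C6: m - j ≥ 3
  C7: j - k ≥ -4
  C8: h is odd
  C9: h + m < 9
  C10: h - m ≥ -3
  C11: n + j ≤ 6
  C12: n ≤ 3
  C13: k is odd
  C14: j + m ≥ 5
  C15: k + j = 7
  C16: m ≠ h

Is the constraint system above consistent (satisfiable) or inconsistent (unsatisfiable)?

Constraints 4, 5, and 10 give k − h ≥ 4, h − m ≥ -3, m − k ≥ 1.
Adding all 3 inequalities: the left sides telescope to 0, and the right sides sum to 4 + (-3) + 1 = 2. So 0 ≥ 2, which is false.

Unsatisfiable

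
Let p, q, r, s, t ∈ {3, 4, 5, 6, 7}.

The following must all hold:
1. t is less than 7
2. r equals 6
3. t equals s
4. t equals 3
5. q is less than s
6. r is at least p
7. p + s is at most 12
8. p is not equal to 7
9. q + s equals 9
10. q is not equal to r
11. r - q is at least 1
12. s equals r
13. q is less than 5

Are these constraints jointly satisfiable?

Unsatisfiable

Constraint 4 fixes t = 3 and constraint 2 fixes r = 6. Constraints 3 and 12 give t = s = r, so t = r. But 3 ≠ 6 — contradiction.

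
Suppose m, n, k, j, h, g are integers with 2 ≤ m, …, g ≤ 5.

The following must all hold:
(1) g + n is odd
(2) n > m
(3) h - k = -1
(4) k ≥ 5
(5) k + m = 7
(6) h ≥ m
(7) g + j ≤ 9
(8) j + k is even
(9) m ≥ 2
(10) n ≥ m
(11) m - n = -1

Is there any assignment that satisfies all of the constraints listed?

Satisfiable

Try m = 2, n = 3, k = 5, j = 3, h = 4, g = 4.
Check constraint 3: h - k = -1; constraint 5: k + m = 7; constraint 7: g + j = 7. The remaining constraints are straightforward to verify.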